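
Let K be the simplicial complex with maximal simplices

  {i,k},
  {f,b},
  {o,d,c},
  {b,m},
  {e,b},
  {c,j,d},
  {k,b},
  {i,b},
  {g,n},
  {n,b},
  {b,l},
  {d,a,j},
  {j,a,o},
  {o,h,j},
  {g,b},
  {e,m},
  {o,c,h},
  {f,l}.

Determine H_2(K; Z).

Order the vertices as a < b < c < d < e < f < g < h < i < j < k < l < m < n < o. Listing each simplex with vertices in this order, K has dimension 2 with simplices:

  0-simplices (15): a, b, c, d, e, f, g, h, i, j, k, l, m, n, o
  1-simplices (24): ad, aj, ao, be, bf, bg, bi, bk, bl, bm, bn, cd, ch, cj, co, dj, do, em, fl, gn, hj, ho, ik, jo
  2-simplices (6): adj, ajo, cdj, cdo, cho, hjo

so the chain groups are C_0 ≅ Z^15, C_1 ≅ Z^24, C_2 ≅ Z^6.

Boundary ∂_1: C_1 → C_0 sends each edge [p,q] (with p < q) to q − p.
The 15×24 boundary matrix has rank 13 and Smith normal form diag(1,1,1,1,1,1,1,1,1,1,1,1,1).

∂_2: C_2 → C_1 sends each 2-simplex [p,q,r] to [q,r] − [p,r] + [p,q]. For instance
  ∂hjo = jo − ho + hj,
  ∂cho = ho − co + ch.
This gives a 24×6 integer matrix of rank 6; reducing to Smith normal form yields diagonal entries (1,1,1,1,1,1).

From H_k ≅ ker(∂_k) / im(∂_{k+1}) we obtain:

  H_2: rank ker ∂_2 − rank ∂_3 = (6 − 6) − 0 = 0, and there is no ∂_3, so H_2 = 0.

(K is a triangulation of the disjoint union of the cylinder S^1 x I and a wedge of 4 circles.)

H_2 ≅ 0.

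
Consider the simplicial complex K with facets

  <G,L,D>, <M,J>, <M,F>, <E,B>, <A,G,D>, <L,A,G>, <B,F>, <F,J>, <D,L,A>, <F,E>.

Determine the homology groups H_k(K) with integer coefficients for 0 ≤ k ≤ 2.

K has 9 vertices, 12 edges, 4 triangles.
rank ∂_0 = 0, rank ∂_1 = 7 ⇒ b_0 = 9 − 0 − 7 = 2; all invariant factors of ∂_1 are 1 so no torsion. So H_0 ≅ Z^2.
rank ∂_1 = 7, rank ∂_2 = 3 ⇒ b_1 = 12 − 7 − 3 = 2; all invariant factors of ∂_2 are 1 so no torsion. So H_1 ≅ Z^2.
rank ∂_2 = 3, rank ∂_3 = 0 ⇒ b_2 = 4 − 3 − 0 = 1. So H_2 ≅ Z.

H_0 = Z^2,  H_1 = Z^2,  H_2 = Z.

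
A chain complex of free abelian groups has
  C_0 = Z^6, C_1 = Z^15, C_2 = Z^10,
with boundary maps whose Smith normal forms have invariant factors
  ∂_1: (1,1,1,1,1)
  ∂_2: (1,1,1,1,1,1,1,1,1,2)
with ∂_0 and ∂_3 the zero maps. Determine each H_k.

H_0 ≅ Z,  H_1 ≅ Z/2Z,  H_2 = 0.

H_0: b_0 = 6 − 0 − 5 = 1; torsion from ∂_1 factors > 1: none. So H_0 ≅ Z.
H_1: b_1 = 15 − 5 − 10 = 0; torsion from ∂_2 factors > 1: [2]. So H_1 ≅ Z/2Z.
H_2: b_2 = 10 − 10 − 0 = 0; torsion from ∂_3 factors > 1: none. So H_2 ≅ 0.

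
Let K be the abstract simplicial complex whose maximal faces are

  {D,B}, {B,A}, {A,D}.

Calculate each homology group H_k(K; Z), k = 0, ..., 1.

Take the total order A < B < D on the vertex set. Then K (dimension 1) consists of the simplices:

  0-simplices (3): A, B, D
  1-simplices (3): AB, AD, BD

giving chain groups C_0 ≅ Z^3, C_1 ≅ Z^3.

∂_1: C_1 → C_0 is given by ∂[p,q] = [q] − [p].
The 3×3 boundary matrix has rank 2 and Smith normal form diag(1,1).

Computing H_k = (kernel of ∂_k) / (image of ∂_{k+1}):

  H_0: rank C_0 − rank ∂_1 = 3 − 2 = 1, and the invariant factors of ∂_1 are all 1, so H_0 ≅ Z.
  H_1: rank ker ∂_1 − rank ∂_2 = (3 − 2) − 0 = 1, and there is no ∂_2, so H_1 ≅ Z.

As a check, the Euler characteristic is 3 − 3 = 0, which agrees with 1 − 1 = 0.
(K is a triangulation of the circle S^1.)

H_0 = Z,  H_1 = Z.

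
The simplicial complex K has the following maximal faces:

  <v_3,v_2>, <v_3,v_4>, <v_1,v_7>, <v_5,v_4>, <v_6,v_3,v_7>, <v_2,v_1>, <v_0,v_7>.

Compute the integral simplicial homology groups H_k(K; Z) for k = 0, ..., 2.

Take the total order v_0 < v_1 < v_2 < v_3 < v_4 < v_5 < v_6 < v_7 on the vertex set. Then K (dimension 2) consists of the simplices:

  0-simplices (8): [v_0], [v_1], [v_2], [v_3], [v_4], [v_5], [v_6], [v_7]
  1-simplices (9): [v_0,v_7], [v_1,v_2], [v_1,v_7], [v_2,v_3], [v_3,v_4], [v_3,v_6], [v_3,v_7], [v_4,v_5], [v_6,v_7]
  2-simplices (1): [v_3,v_6,v_7]

so the chain groups are C_0 ≅ Z^8, C_1 ≅ Z^9, C_2 ≅ Z^1.

Boundary ∂_1: C_1 → C_0 is given by ∂[p,q] = [q] − [p]. For instance
  ∂[v_0,v_7] = [v_7] − [v_0].
The 8×9 boundary matrix has rank 7 and Smith normal form diag(1,1,1,1,1,1,1).

Boundary ∂_2: C_2 → C_1 maps a triangle to the signed sum of its edges. For instance
  ∂[v_3,v_6,v_7] = [v_6,v_7] − [v_3,v_7] + [v_3,v_6].
The resulting 9×1 matrix has rank 1, and its Smith normal form has invariant factors (1).

Now H_k = ker ∂_k / im ∂_{k+1}, so:

  H_0: rank C_0 − rank ∂_1 = 8 − 7 = 1, and the invariant factors of ∂_1 are all 1, so H_0 ≅ Z.
  H_1: rank ker ∂_1 − rank ∂_2 = (9 − 7) − 1 = 1, and the invariant factors of ∂_2 are all 1, so H_1 ≅ Z.
  H_2: rank ker ∂_2 − rank ∂_3 = (1 − 1) − 0 = 0, and there is no ∂_3, so H_2 ≅ 0.

As a check, the Euler characteristic is 8 − 9 + 1 = 0, which agrees with 1 − 1 + 0 = 0.

H_0 ≅ Z,  H_1 ≅ Z,  H_2 = 0.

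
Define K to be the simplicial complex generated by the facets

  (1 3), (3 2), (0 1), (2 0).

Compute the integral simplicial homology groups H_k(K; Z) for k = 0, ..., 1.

H_0 = Z,  H_1 = Z.

Fix the vertex order 0 < 1 < 2 < 3 and write every simplex with vertices in increasing order. Then dim K = 1 and the simplices of K are:

  0-simplices (4): [0], [1], [2], [3]
  1-simplices (4): [0,1], [0,2], [1,3], [2,3]

giving chain groups C_0 ≅ Z^4, C_1 ≅ Z^4.

Boundary ∂_1: C_1 → C_0 is given by ∂[p,q] = [q] − [p]. For instance
  ∂[0,1] = [1] − [0].
The 4×4 boundary matrix has rank 3 and Smith normal form diag(1,1,1).

Reading off H_k = ker ∂_k / im ∂_{k+1}:

  H_0: rank C_0 − rank ∂_1 = 4 − 3 = 1, and the invariant factors of ∂_1 are all 1, so H_0 = Z.
  H_1: rank ker ∂_1 − rank ∂_2 = (4 − 3) − 0 = 1, and there is no ∂_2, so H_1 = Z.

As a check, the Euler characteristic is 4 − 4 = 0, which agrees with 1 − 1 = 0.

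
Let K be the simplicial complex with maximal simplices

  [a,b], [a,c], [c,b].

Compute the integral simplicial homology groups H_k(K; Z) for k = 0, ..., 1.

H_0 = Z,  H_1 = Z.

Fix the vertex order a < b < c and write every simplex with vertices in increasing order. Then dim K = 1 and the simplices of K are:

  0-simplices (3): a, b, c
  1-simplices (3): ab, ac, bc

Hence C_0 ≅ Z^3, C_1 ≅ Z^3.

Boundary ∂_1: C_1 → C_0 maps an edge to its endpoints' difference, ∂[p,q] = q − p.
The resulting 3×3 matrix has rank 2, and its Smith normal form has invariant factors (1,1).

Computing H_k = (kernel of ∂_k) / (image of ∂_{k+1}):

  H_0: rank C_0 − rank ∂_1 = 3 − 2 = 1, and the invariant factors of ∂_1 are all 1, so H_0 ≅ Z.
  H_1: rank ker ∂_1 − rank ∂_2 = (3 − 2) − 0 = 1, and there is no ∂_2, so H_1 ≅ Z.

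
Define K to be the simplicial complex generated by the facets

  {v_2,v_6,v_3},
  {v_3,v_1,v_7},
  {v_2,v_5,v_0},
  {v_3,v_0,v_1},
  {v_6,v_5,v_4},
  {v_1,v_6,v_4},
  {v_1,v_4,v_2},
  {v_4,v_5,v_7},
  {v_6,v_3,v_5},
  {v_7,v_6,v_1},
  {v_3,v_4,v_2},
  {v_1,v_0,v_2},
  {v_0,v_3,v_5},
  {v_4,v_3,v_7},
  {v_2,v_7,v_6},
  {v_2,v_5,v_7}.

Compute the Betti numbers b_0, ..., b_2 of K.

Take the total order v_0 < v_1 < v_2 < v_3 < v_4 < v_5 < v_6 < v_7 on the vertex set. Then K (dimension 2) consists of the simplices:

  0-simplices (8): [v_0], [v_1], [v_2], [v_3], [v_4], [v_5], [v_6], [v_7]
  1-simplices (24): (24 of them)
  2-simplices (16): (16 of them)

so the chain groups are C_0 ≅ Z^8, C_1 ≅ Z^24, C_2 ≅ Z^16.

∂_1: C_1 → C_0 is given by ∂[p,q] = [q] − [p]. For instance
  ∂[v_4,v_6] = [v_6] − [v_4].
The resulting 8×24 matrix has rank 7, and its Smith normal form has invariant factors (1,1,1,1,1,1,1).

The boundary map ∂_2: C_2 → C_1 maps a triangle to the signed sum of its edges. For instance
  ∂[v_0,v_3,v_5] = [v_3,v_5] − [v_0,v_5] + [v_0,v_3],
  ∂[v_4,v_5,v_6] = [v_5,v_6] − [v_4,v_6] + [v_4,v_5].
This gives a 24×16 integer matrix of rank 15; reducing to Smith normal form yields diagonal entries (1,1,1,1,1,1,1,1,1,1,1,1,1,1,1).

Now H_k = ker ∂_k / im ∂_{k+1}, so:

  H_0: rank C_0 − rank ∂_1 = 8 − 7 = 1, and the invariant factors of ∂_1 are all 1, so H_0 = Z.
  H_1: rank ker ∂_1 − rank ∂_2 = (24 − 7) − 15 = 2, and the invariant factors of ∂_2 are all 1, so H_1 = Z^2.
  H_2: rank ker ∂_2 − rank ∂_3 = (16 − 15) − 0 = 1, and there is no ∂_3, so H_2 = Z.

As a check, the Euler characteristic is 8 − 24 + 16 = 0, which agrees with 1 − 2 + 1 = 0.
(K is a triangulation of the torus T^2.)

Hence the Betti numbers are b_0 = 1, b_1 = 2, b_2 = 1.

b_0 = 1, b_1 = 2, b_2 = 1.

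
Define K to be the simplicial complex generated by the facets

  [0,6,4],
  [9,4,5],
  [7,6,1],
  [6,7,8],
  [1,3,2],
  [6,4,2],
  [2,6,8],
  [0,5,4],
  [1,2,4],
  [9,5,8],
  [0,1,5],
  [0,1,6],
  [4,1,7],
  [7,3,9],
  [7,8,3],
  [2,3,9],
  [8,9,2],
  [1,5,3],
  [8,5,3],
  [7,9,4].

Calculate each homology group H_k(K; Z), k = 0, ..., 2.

K has 10 vertices, 30 edges, 20 triangles.
rank ∂_0 = 0, rank ∂_1 = 9 ⇒ b_0 = 10 − 0 − 9 = 1; all invariant factors of ∂_1 are 1 so no torsion. So H_0 ≅ Z.
rank ∂_1 = 9, rank ∂_2 = 20 ⇒ b_1 = 30 − 9 − 20 = 1; ∂_2 has invariant factor(s) [2] giving torsion. So H_1 ≅ Z × Z/2.
rank ∂_2 = 20, rank ∂_3 = 0 ⇒ b_2 = 20 − 20 − 0 = 0. So H_2 ≅ 0.

H_0 = Z,  H_1 = Z × Z/2,  H_2 = 0.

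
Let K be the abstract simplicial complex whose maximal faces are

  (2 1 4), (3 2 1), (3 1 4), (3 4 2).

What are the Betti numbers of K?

We work with the vertex ordering 1 < 2 < 3 < 4. The simplices of K, each written with vertices in increasing order, are:

  0-simplices (4): [1], [2], [3], [4]
  1-simplices (6): [1,2], [1,3], [1,4], [2,3], [2,4], [3,4]
  2-simplices (4): [1,2,3], [1,2,4], [1,3,4], [2,3,4]

Hence C_0 ≅ Z^4, C_1 ≅ Z^6, C_2 ≅ Z^4.

∂_1: C_1 → C_0 maps an edge to its endpoints' difference, ∂[p,q] = q − p.
This gives a 4×6 integer matrix of rank 3; reducing to Smith normal form yields diagonal entries (1,1,1).

∂_2: C_2 → C_1 sends each 2-simplex [p,q,r] to [q,r] − [p,r] + [p,q]. For instance
  ∂[2,3,4] = [3,4] − [2,4] + [2,3],
  ∂[1,2,4] = [2,4] − [1,4] + [1,2].
As a 6×4 matrix over Z this has rank 3, with invariant factors (1,1,1).

Computing H_k = (kernel of ∂_k) / (image of ∂_{k+1}):

  H_0: rank C_0 − rank ∂_1 = 4 − 3 = 1, and the invariant factors of ∂_1 are all 1, so H_0 ≅ Z.
  H_1: rank ker ∂_1 − rank ∂_2 = (6 − 3) − 3 = 0, and the invariant factors of ∂_2 are all 1, so H_1 ≅ 0.
  H_2: rank ker ∂_2 − rank ∂_3 = (4 − 3) − 0 = 1, and there is no ∂_3, so H_2 ≅ Z.

As a check, the Euler characteristic is 4 − 6 + 4 = 2, which agrees with 1 − 0 + 1 = 2.
(K is a triangulation of the 2-sphere S^2.)

Hence the Betti numbers are b_0 = 1, b_1 = 0, b_2 = 1.

b_0 = 1, b_1 = 0, b_2 = 1.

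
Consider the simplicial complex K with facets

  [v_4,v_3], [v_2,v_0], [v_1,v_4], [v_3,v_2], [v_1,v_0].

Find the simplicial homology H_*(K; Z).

H_0 = Z,  H_1 = Z.

Order the vertices as v_0 < v_1 < v_2 < v_3 < v_4. Listing each simplex with vertices in this order, K has dimension 1 with simplices:

  0-simplices (5): [v_0], [v_1], [v_2], [v_3], [v_4]
  1-simplices (5): [v_0,v_1], [v_0,v_2], [v_1,v_4], [v_2,v_3], [v_3,v_4]

so the chain groups are C_0 ≅ Z^5, C_1 ≅ Z^5.

The boundary map ∂_1: C_1 → C_0 maps an edge to its endpoints' difference, ∂[p,q] = q − p. For instance
  ∂[v_0,v_1] = [v_1] − [v_0].
The 5×5 boundary matrix has rank 4 and Smith normal form diag(1,1,1,1).

Now H_k = ker ∂_k / im ∂_{k+1}, so:

  H_0: rank C_0 − rank ∂_1 = 5 − 4 = 1, and the invariant factors of ∂_1 are all 1, so H_0 = Z.
  H_1: rank ker ∂_1 − rank ∂_2 = (5 − 4) − 0 = 1, and there is no ∂_2, so H_1 = Z.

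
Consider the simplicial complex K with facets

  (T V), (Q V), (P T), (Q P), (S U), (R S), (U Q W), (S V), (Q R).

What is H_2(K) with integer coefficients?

Fix the vertex order P < Q < R < S < T < U < V < W and write every simplex with vertices in increasing order. Then dim K = 2 and the simplices of K are:

  0-simplices (8): P, Q, R, S, T, U, V, W
  1-simplices (11): PQ, PT, QR, QU, QV, QW, RS, SU, SV, TV, UW
  2-simplices (1): QUW

so the chain groups are C_0 ≅ Z^8, C_1 ≅ Z^11, C_2 ≅ Z^1.

∂_1: C_1 → C_0 maps an edge to its endpoints' difference, ∂[p,q] = q − p. For instance
  ∂RS = S − R.
The resulting 8×11 matrix has rank 7, and its Smith normal form has invariant factors (1,1,1,1,1,1,1).

Boundary ∂_2: C_2 → C_1 sends each 2-simplex [p,q,r] to [q,r] − [p,r] + [p,q]. For instance
  ∂QUW = UW − QW + QU.
This gives a 11×1 integer matrix of rank 1; reducing to Smith normal form yields diagonal entries (1).

From H_k ≅ ker(∂_k) / im(∂_{k+1}) we obtain:

  H_2: rank ker ∂_2 − rank ∂_3 = (1 − 1) − 0 = 0, and there is no ∂_3, so H_2 ≅ 0.

H_2 = 0.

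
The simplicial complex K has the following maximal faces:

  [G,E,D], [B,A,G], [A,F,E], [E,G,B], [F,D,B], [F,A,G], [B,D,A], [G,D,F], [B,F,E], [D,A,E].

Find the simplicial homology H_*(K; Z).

K has 6 vertices, 15 edges, 10 triangles.
rank ∂_0 = 0, rank ∂_1 = 5 ⇒ b_0 = 6 − 0 − 5 = 1; all invariant factors of ∂_1 are 1 so no torsion. So H_0 ≅ Z.
rank ∂_1 = 5, rank ∂_2 = 10 ⇒ b_1 = 15 − 5 − 10 = 0; ∂_2 has invariant factor(s) [2] giving torsion. So H_1 ≅ Z/2.
rank ∂_2 = 10, rank ∂_3 = 0 ⇒ b_2 = 10 − 10 − 0 = 0. So H_2 ≅ 0.

H_0 ≅ Z,  H_1 ≅ Z/2,  H_2 = 0.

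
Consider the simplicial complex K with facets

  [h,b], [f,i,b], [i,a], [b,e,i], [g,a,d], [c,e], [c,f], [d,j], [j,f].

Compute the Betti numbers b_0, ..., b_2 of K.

Take the total order a < b < c < d < e < f < g < h < i < j on the vertex set. Then K (dimension 2) consists of the simplices:

  0-simplices (10): a, b, c, d, e, f, g, h, i, j
  1-simplices (14): ad, ag, ai, be, bf, bh, bi, ce, cf, dg, dj, ei, fi, fj
  2-simplices (3): adg, bei, bfi

so the chain groups are C_0 ≅ Z^10, C_1 ≅ Z^14, C_2 ≅ Z^3.

Boundary ∂_1: C_1 → C_0 sends each edge [p,q] (with p < q) to q − p. For instance
  ∂cf = f − c.
This gives a 10×14 integer matrix of rank 9; reducing to Smith normal form yields diagonal entries (1,1,1,1,1,1,1,1,1).

∂_2: C_2 → C_1 maps a triangle to the signed sum of its edges. For instance
  ∂adg = dg − ag + ad,
  ∂bfi = fi − bi + bf.
This gives a 14×3 integer matrix of rank 3; reducing to Smith normal form yields diagonal entries (1,1,1).

From H_k ≅ ker(∂_k) / im(∂_{k+1}) we obtain:

  H_0: rank C_0 − rank ∂_1 = 10 − 9 = 1, and the invariant factors of ∂_1 are all 1, so H_0 ≅ Z.
  H_1: rank ker ∂_1 − rank ∂_2 = (14 − 9) − 3 = 2, and the invariant factors of ∂_2 are all 1, so H_1 ≅ Z^2.
  H_2: rank ker ∂_2 − rank ∂_3 = (3 − 3) − 0 = 0, and there is no ∂_3, so H_2 ≅ 0.

As a check, the Euler characteristic is 10 − 14 + 3 = -1, which agrees with 1 − 2 + 0 = -1.

Hence the Betti numbers are b_0 = 1, b_1 = 2, b_2 = 0.

b_0 = 1, b_1 = 2, b_2 = 0.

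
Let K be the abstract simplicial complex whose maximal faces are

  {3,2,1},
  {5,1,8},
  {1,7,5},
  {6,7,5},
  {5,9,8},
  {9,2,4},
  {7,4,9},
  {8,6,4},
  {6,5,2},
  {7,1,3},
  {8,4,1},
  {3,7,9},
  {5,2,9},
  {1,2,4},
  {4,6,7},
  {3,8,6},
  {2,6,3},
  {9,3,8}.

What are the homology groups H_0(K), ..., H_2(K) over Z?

H_0 = Z,  H_1 = Z^2,  H_2 = Z.

We work with the vertex ordering 1 < 2 < 3 < 4 < 5 < 6 < 7 < 8 < 9. The simplices of K, each written with vertices in increasing order, are:

  0-simplices (9): [1], [2], [3], [4], [5], [6], [7], [8], [9]
  1-simplices (27): (27 of them)
  2-simplices (18): [1,2,3], [1,2,4], [1,3,7], [1,4,8], [1,5,7], [1,5,8], [2,3,6], [2,4,9], [2,5,6], [2,5,9], [3,6,8], [3,7,9], [3,8,9], [4,6,7], [4,6,8], [4,7,9], [5,6,7], [5,8,9]

so the chain groups are C_0 ≅ Z^9, C_1 ≅ Z^27, C_2 ≅ Z^18.

Boundary ∂_1: C_1 → C_0 maps an edge to its endpoints' difference, ∂[p,q] = q − p. For instance
  ∂[8,9] = [9] − [8].
As a 9×27 matrix over Z this has rank 8, with invariant factors (1,1,1,1,1,1,1,1).

Boundary ∂_2: C_2 → C_1 acts by ∂[p,q,r] = [q,r] − [p,r] + [p,q]. For instance
  ∂[3,7,9] = [7,9] − [3,9] + [3,7],
  ∂[3,8,9] = [8,9] − [3,9] + [3,8].
The resulting 27×18 matrix has rank 17, and its Smith normal form has invariant factors (1,1,1,1,1,1,1,1,1,1,1,1,1,1,1,1,1).

From H_k ≅ ker(∂_k) / im(∂_{k+1}) we obtain:

  H_0: rank C_0 − rank ∂_1 = 9 − 8 = 1, and the invariant factors of ∂_1 are all 1, so H_0 ≅ Z.
  H_1: rank ker ∂_1 − rank ∂_2 = (27 − 8) − 17 = 2, and the invariant factors of ∂_2 are all 1, so H_1 ≅ Z^2.
  H_2: rank ker ∂_2 − rank ∂_3 = (18 − 17) − 0 = 1, and there is no ∂_3, so H_2 ≅ Z.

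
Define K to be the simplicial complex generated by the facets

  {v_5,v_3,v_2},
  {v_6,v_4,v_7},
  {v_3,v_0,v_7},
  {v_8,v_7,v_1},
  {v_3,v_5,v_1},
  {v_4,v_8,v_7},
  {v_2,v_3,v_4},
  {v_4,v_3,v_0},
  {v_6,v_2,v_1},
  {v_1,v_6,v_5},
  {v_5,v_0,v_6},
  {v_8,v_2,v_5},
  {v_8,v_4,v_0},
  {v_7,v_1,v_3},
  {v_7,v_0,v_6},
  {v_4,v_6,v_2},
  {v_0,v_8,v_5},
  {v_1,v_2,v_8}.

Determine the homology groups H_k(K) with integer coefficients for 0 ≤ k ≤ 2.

We work with the vertex ordering v_0 < v_1 < v_2 < v_3 < v_4 < v_5 < v_6 < v_7 < v_8. The simplices of K, each written with vertices in increasing order, are:

  0-simplices (9): [v_0], [v_1], [v_2], [v_3], [v_4], [v_5], [v_6], [v_7], [v_8]
  1-simplices (27): (27 of them)
  2-simplices (18): (18 of them)

giving chain groups C_0 ≅ Z^9, C_1 ≅ Z^27, C_2 ≅ Z^18.

The boundary map ∂_1: C_1 → C_0 sends each edge [p,q] (with p < q) to q − p.
The resulting 9×27 matrix has rank 8, and its Smith normal form has invariant factors (1,1,1,1,1,1,1,1).

∂_2: C_2 → C_1 maps a triangle to the signed sum of its edges. For instance
  ∂[v_0,v_3,v_4] = [v_3,v_4] − [v_0,v_4] + [v_0,v_3],
  ∂[v_2,v_3,v_5] = [v_3,v_5] − [v_2,v_5] + [v_2,v_3].
The resulting 27×18 matrix has rank 18, and its Smith normal form has invariant factors (1,1,1,1,1,1,1,1,1,1,1,1,1,1,1,1,1,2).

From H_k ≅ ker(∂_k) / im(∂_{k+1}) we obtain:

  H_0: rank C_0 − rank ∂_1 = 9 − 8 = 1, and the invariant factors of ∂_1 are all 1, so H_0 = Z.
  H_1: rank ker ∂_1 − rank ∂_2 = (27 − 8) − 18 = 1, and ∂_2 has invariant factor 2 > 1, so H_1 = Z ⊕ Z_2.
  H_2: rank ker ∂_2 − rank ∂_3 = (18 − 18) − 0 = 0, and there is no ∂_3, so H_2 = 0.

H_0 = Z,  H_1 = Z ⊕ Z_2,  H_2 = 0.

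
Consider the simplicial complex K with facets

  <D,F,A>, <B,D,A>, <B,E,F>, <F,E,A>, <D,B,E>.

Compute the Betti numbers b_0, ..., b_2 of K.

b_0 = 1, b_1 = 1, b_2 = 0.

Fix the vertex order A < B < D < E < F and write every simplex with vertices in increasing order. Then dim K = 2 and the simplices of K are:

  0-simplices (5): A, B, D, E, F
  1-simplices (10): AB, AD, AE, AF, BD, BE, BF, DE, DF, EF
  2-simplices (5): ABD, ADF, AEF, BDE, BEF

so the chain groups are C_0 ≅ Z^5, C_1 ≅ Z^10, C_2 ≅ Z^5.

∂_1: C_1 → C_0 sends each edge [p,q] (with p < q) to q − p. For instance
  ∂DE = E − D.
The resulting 5×10 matrix has rank 4, and its Smith normal form has invariant factors (1,1,1,1).

The boundary map ∂_2: C_2 → C_1 sends each 2-simplex [p,q,r] to [q,r] − [p,r] + [p,q]. For instance
  ∂ADF = DF − AF + AD,
  ∂ABD = BD − AD + AB.
The 10×5 boundary matrix has rank 5 and Smith normal form diag(1,1,1,1,1).

Computing H_k = (kernel of ∂_k) / (image of ∂_{k+1}):

  H_0: rank C_0 − rank ∂_1 = 5 − 4 = 1, and the invariant factors of ∂_1 are all 1, so H_0 = Z.
  H_1: rank ker ∂_1 − rank ∂_2 = (10 − 4) − 5 = 1, and the invariant factors of ∂_2 are all 1, so H_1 = Z.
  H_2: rank ker ∂_2 − rank ∂_3 = (5 − 5) − 0 = 0, and there is no ∂_3, so H_2 = 0.

Hence the Betti numbers are b_0 = 1, b_1 = 1, b_2 = 0.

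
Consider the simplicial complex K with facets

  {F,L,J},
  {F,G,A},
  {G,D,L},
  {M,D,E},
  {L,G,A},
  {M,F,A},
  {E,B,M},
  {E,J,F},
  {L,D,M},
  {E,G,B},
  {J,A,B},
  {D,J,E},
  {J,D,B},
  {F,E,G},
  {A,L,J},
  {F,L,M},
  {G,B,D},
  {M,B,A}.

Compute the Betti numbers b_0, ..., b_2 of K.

Order the vertices as A < B < D < E < F < G < J < L < M. Listing each simplex with vertices in this order, K has dimension 2 with simplices:

  0-simplices (9): A, B, D, E, F, G, J, L, M
  1-simplices (27): AB, AF, AG, AJ, AL, AM, BD, BE, BG, BJ, BM, DE, DG, DJ, DL, DM, EF, EG, EJ, EM, FG, FJ, FL, FM, GL, JL, LM
  2-simplices (18): ABJ, ABM, AFG, AFM, AGL, AJL, BDG, BDJ, BEG, BEM, DEJ, DEM, DGL, DLM, EFG, EFJ, FJL, FLM

so the chain groups are C_0 ≅ Z^9, C_1 ≅ Z^27, C_2 ≅ Z^18.

Boundary ∂_1: C_1 → C_0 sends each edge [p,q] (with p < q) to q − p. For instance
  ∂BD = D − B.
The resulting 9×27 matrix has rank 8, and its Smith normal form has invariant factors (1,1,1,1,1,1,1,1).

∂_2: C_2 → C_1 acts by ∂[p,q,r] = [q,r] − [p,r] + [p,q]. For instance
  ∂EFJ = FJ − EJ + EF,
  ∂FLM = LM − FM + FL.
The 27×18 boundary matrix has rank 18 and Smith normal form diag(1,1,1,1,1,1,1,1,1,1,1,1,1,1,1,1,1,2).

Computing H_k = (kernel of ∂_k) / (image of ∂_{k+1}):

  H_0: rank C_0 − rank ∂_1 = 9 − 8 = 1, and the invariant factors of ∂_1 are all 1, so H_0 ≅ Z.
  H_1: rank ker ∂_1 − rank ∂_2 = (27 − 8) − 18 = 1, and ∂_2 has invariant factor 2 > 1, so H_1 ≅ Z ⊕ Z/2.
  H_2: rank ker ∂_2 − rank ∂_3 = (18 − 18) − 0 = 0, and there is no ∂_3, so H_2 ≅ 0.

Hence the Betti numbers are b_0 = 1, b_1 = 1, b_2 = 0.

b_0 = 1, b_1 = 1, b_2 = 0.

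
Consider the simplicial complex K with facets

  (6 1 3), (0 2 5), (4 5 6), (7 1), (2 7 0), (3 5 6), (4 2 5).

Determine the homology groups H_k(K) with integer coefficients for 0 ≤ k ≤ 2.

H_0 = Z,  H_1 = Z,  H_2 = 0.

Take the total order 0 < 1 < 2 < 3 < 4 < 5 < 6 < 7 on the vertex set. Then K (dimension 2) consists of the simplices:

  0-simplices (8): [0], [1], [2], [3], [4], [5], [6], [7]
  1-simplices (14): [0,2], [0,5], [0,7], [1,3], [1,6], [1,7], [2,4], [2,5], [2,7], [3,5], [3,6], [4,5], [4,6], [5,6]
  2-simplices (6): [0,2,5], [0,2,7], [1,3,6], [2,4,5], [3,5,6], [4,5,6]

Hence C_0 ≅ Z^8, C_1 ≅ Z^14, C_2 ≅ Z^6.

Boundary ∂_1: C_1 → C_0 maps an edge to its endpoints' difference, ∂[p,q] = q − p.
The resulting 8×14 matrix has rank 7, and its Smith normal form has invariant factors (1,1,1,1,1,1,1).

∂_2: C_2 → C_1 sends each 2-simplex [p,q,r] to [q,r] − [p,r] + [p,q]. For instance
  ∂[0,2,7] = [2,7] − [0,7] + [0,2],
  ∂[4,5,6] = [5,6] − [4,6] + [4,5].
This gives a 14×6 integer matrix of rank 6; reducing to Smith normal form yields diagonal entries (1,1,1,1,1,1).

Computing H_k = (kernel of ∂_k) / (image of ∂_{k+1}):

  H_0: rank C_0 − rank ∂_1 = 8 − 7 = 1, and the invariant factors of ∂_1 are all 1, so H_0 = Z.
  H_1: rank ker ∂_1 − rank ∂_2 = (14 − 7) − 6 = 1, and the invariant factors of ∂_2 are all 1, so H_1 = Z.
  H_2: rank ker ∂_2 − rank ∂_3 = (6 − 6) − 0 = 0, and there is no ∂_3, so H_2 = 0.

As a check, the Euler characteristic is 8 − 14 + 6 = 0, which agrees with 1 − 1 + 0 = 0.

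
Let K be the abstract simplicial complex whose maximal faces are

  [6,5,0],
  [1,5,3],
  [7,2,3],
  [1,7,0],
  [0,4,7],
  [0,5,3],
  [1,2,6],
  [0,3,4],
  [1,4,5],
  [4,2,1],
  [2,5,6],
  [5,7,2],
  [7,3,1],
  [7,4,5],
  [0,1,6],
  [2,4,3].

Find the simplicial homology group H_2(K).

H_2 = Z.

K has 8 vertices, 24 edges, 16 triangles.
rank ∂_2 = 15, rank ∂_3 = 0 ⇒ b_2 = 16 − 15 − 0 = 1. So H_2 = Z.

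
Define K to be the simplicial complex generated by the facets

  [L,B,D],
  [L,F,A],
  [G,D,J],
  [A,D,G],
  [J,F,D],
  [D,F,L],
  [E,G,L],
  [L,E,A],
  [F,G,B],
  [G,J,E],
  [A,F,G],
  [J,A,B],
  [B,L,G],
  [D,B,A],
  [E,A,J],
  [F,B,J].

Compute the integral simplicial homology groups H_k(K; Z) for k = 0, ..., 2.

Take the total order A < B < D < E < F < G < J < L on the vertex set. Then K (dimension 2) consists of the simplices:

  0-simplices (8): A, B, D, E, F, G, J, L
  1-simplices (24): AB, AD, AE, AF, AG, AJ, AL, BD, BF, BG, BJ, BL, DF, DG, DJ, DL, EG, EJ, EL, FG, FJ, FL, GJ, GL
  2-simplices (16): ABD, ABJ, ADG, AEJ, AEL, AFG, AFL, BDL, BFG, BFJ, BGL, DFJ, DFL, DGJ, EGJ, EGL

so the chain groups are C_0 ≅ Z^8, C_1 ≅ Z^24, C_2 ≅ Z^16.

Boundary ∂_1: C_1 → C_0 is given by ∂[p,q] = [q] − [p].
The 8×24 boundary matrix has rank 7 and Smith normal form diag(1,1,1,1,1,1,1).

The boundary map ∂_2: C_2 → C_1 sends each 2-simplex [p,q,r] to [q,r] − [p,r] + [p,q]. For instance
  ∂ADG = DG − AG + AD,
  ∂AFL = FL − AL + AF.
The 24×16 boundary matrix has rank 15 and Smith normal form diag(1,1,1,1,1,1,1,1,1,1,1,1,1,1,1).

Reading off H_k = ker ∂_k / im ∂_{k+1}:

  H_0: rank C_0 − rank ∂_1 = 8 − 7 = 1, and the invariant factors of ∂_1 are all 1, so H_0 ≅ Z.
  H_1: rank ker ∂_1 − rank ∂_2 = (24 − 7) − 15 = 2, and the invariant factors of ∂_2 are all 1, so H_1 ≅ Z^2.
  H_2: rank ker ∂_2 − rank ∂_3 = (16 − 15) − 0 = 1, and there is no ∂_3, so H_2 ≅ Z.

As a check, the Euler characteristic is 8 − 24 + 16 = 0, which agrees with 1 − 2 + 1 = 0.

H_0 ≅ Z,  H_1 ≅ Z^2,  H_2 ≅ Z.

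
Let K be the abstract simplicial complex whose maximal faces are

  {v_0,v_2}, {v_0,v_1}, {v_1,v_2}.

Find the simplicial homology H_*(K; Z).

Fix the vertex order v_0 < v_1 < v_2 and write every simplex with vertices in increasing order. Then dim K = 1 and the simplices of K are:

  0-simplices (3): [v_0], [v_1], [v_2]
  1-simplices (3): [v_0,v_1], [v_0,v_2], [v_1,v_2]

giving chain groups C_0 ≅ Z^3, C_1 ≅ Z^3.

∂_1: C_1 → C_0 sends each edge [p,q] (with p < q) to q − p.
This gives a 3×3 integer matrix of rank 2; reducing to Smith normal form yields diagonal entries (1,1).

Now H_k = ker ∂_k / im ∂_{k+1}, so:

  H_0: rank C_0 − rank ∂_1 = 3 − 2 = 1, and the invariant factors of ∂_1 are all 1, so H_0 = Z.
  H_1: rank ker ∂_1 − rank ∂_2 = (3 − 2) − 0 = 1, and there is no ∂_2, so H_1 = Z.

H_0 = Z,  H_1 = Z.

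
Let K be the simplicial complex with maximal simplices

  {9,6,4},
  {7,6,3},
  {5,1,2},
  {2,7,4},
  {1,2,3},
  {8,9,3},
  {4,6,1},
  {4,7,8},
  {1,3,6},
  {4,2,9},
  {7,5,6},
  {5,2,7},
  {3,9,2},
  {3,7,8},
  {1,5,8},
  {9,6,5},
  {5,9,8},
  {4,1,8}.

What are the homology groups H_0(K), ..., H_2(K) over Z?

Fix the vertex order 1 < 2 < 3 < 4 < 5 < 6 < 7 < 8 < 9 and write every simplex with vertices in increasing order. Then dim K = 2 and the simplices of K are:

  0-simplices (9): [1], [2], [3], [4], [5], [6], [7], [8], [9]
  1-simplices (27): (27 of them)
  2-simplices (18): [1,2,3], [1,2,5], [1,3,6], [1,4,6], [1,4,8], [1,5,8], [2,3,9], [2,4,7], [2,4,9], [2,5,7], [3,6,7], [3,7,8], [3,8,9], [4,6,9], [4,7,8], [5,6,7], [5,6,9], [5,8,9]

giving chain groups C_0 ≅ Z^9, C_1 ≅ Z^27, C_2 ≅ Z^18.

∂_1: C_1 → C_0 is given by ∂[p,q] = [q] − [p]. For instance
  ∂[4,7] = [7] − [4].
This gives a 9×27 integer matrix of rank 8; reducing to Smith normal form yields diagonal entries (1,1,1,1,1,1,1,1).

∂_2: C_2 → C_1 sends each 2-simplex [p,q,r] to [q,r] − [p,r] + [p,q]. For instance
  ∂[2,4,7] = [4,7] − [2,7] + [2,4],
  ∂[1,2,5] = [2,5] − [1,5] + [1,2].
The 27×18 boundary matrix has rank 17 and Smith normal form diag(1,1,1,1,1,1,1,1,1,1,1,1,1,1,1,1,1).

Reading off H_k = ker ∂_k / im ∂_{k+1}:

  H_0: rank C_0 − rank ∂_1 = 9 − 8 = 1, and the invariant factors of ∂_1 are all 1, so H_0 = Z.
  H_1: rank ker ∂_1 − rank ∂_2 = (27 − 8) − 17 = 2, and the invariant factors of ∂_2 are all 1, so H_1 = Z^2.
  H_2: rank ker ∂_2 − rank ∂_3 = (18 − 17) − 0 = 1, and there is no ∂_3, so H_2 = Z.

H_0 ≅ Z,  H_1 ≅ Z^2,  H_2 ≅ Z.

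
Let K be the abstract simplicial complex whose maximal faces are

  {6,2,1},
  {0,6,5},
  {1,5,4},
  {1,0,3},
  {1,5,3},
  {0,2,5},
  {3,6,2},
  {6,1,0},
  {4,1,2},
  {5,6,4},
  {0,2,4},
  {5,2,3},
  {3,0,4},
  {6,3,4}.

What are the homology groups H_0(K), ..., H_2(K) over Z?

Order the vertices as 0 < 1 < 2 < 3 < 4 < 5 < 6. Listing each simplex with vertices in this order, K has dimension 2 with simplices:

  0-simplices (7): [0], [1], [2], [3], [4], [5], [6]
  1-simplices (21): [0,1], [0,2], [0,3], [0,4], [0,5], [0,6], [1,2], [1,3], [1,4], [1,5], [1,6], [2,3], [2,4], [2,5], [2,6], [3,4], [3,5], [3,6], [4,5], [4,6], [5,6]
  2-simplices (14): [0,1,3], [0,1,6], [0,2,4], [0,2,5], [0,3,4], [0,5,6], [1,2,4], [1,2,6], [1,3,5], [1,4,5], [2,3,5], [2,3,6], [3,4,6], [4,5,6]

Hence C_0 ≅ Z^7, C_1 ≅ Z^21, C_2 ≅ Z^14.

The boundary map ∂_1: C_1 → C_0 is given by ∂[p,q] = [q] − [p].
The resulting 7×21 matrix has rank 6, and its Smith normal form has invariant factors (1,1,1,1,1,1).

Boundary ∂_2: C_2 → C_1 sends each 2-simplex [p,q,r] to [q,r] − [p,r] + [p,q]. For instance
  ∂[0,2,4] = [2,4] − [0,4] + [0,2],
  ∂[0,3,4] = [3,4] − [0,4] + [0,3].
The 21×14 boundary matrix has rank 13 and Smith normal form diag(1,1,1,1,1,1,1,1,1,1,1,1,1).

From H_k ≅ ker(∂_k) / im(∂_{k+1}) we obtain:

  H_0: rank C_0 − rank ∂_1 = 7 − 6 = 1, and the invariant factors of ∂_1 are all 1, so H_0 = Z.
  H_1: rank ker ∂_1 − rank ∂_2 = (21 − 6) − 13 = 2, and the invariant factors of ∂_2 are all 1, so H_1 = Z^2.
  H_2: rank ker ∂_2 − rank ∂_3 = (14 − 13) − 0 = 1, and there is no ∂_3, so H_2 = Z.

As a check, the Euler characteristic is 7 − 21 + 14 = 0, which agrees with 1 − 2 + 1 = 0.
(K is a triangulation of the torus T^2.)

H_0 = Z,  H_1 = Z^2,  H_2 = Z.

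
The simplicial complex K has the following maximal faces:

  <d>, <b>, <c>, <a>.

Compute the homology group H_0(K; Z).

Take the total order a < b < c < d on the vertex set. Then K (dimension 0) consists of the simplices:

  0-simplices (4): a, b, c, d

giving chain groups C_0 ≅ Z^4.

Now H_k = ker ∂_k / im ∂_{k+1}, so:

  H_0: rank C_0 − rank ∂_1 = 4 − 0 = 4, and there is no ∂_1, so H_0 ≅ Z^4.

H_0 ≅ Z^4.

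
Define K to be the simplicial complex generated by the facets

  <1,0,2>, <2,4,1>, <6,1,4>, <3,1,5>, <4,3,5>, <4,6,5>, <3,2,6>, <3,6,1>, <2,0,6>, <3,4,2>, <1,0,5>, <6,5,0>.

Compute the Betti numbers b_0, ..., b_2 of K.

Fix the vertex order 0 < 1 < 2 < 3 < 4 < 5 < 6 and write every simplex with vertices in increasing order. Then dim K = 2 and the simplices of K are:

  0-simplices (7): [0], [1], [2], [3], [4], [5], [6]
  1-simplices (18): [0,1], [0,2], [0,5], [0,6], [1,2], [1,3], [1,4], [1,5], [1,6], [2,3], [2,4], [2,6], [3,4], [3,5], [3,6], [4,5], [4,6], [5,6]
  2-simplices (12): [0,1,2], [0,1,5], [0,2,6], [0,5,6], [1,2,4], [1,3,5], [1,3,6], [1,4,6], [2,3,4], [2,3,6], [3,4,5], [4,5,6]

so the chain groups are C_0 ≅ Z^7, C_1 ≅ Z^18, C_2 ≅ Z^12.

Boundary ∂_1: C_1 → C_0 maps an edge to its endpoints' difference, ∂[p,q] = q − p. For instance
  ∂[5,6] = [6] − [5].
As a 7×18 matrix over Z this has rank 6, with invariant factors (1,1,1,1,1,1).

Boundary ∂_2: C_2 → C_1 sends each 2-simplex [p,q,r] to [q,r] − [p,r] + [p,q]. For instance
  ∂[0,1,5] = [1,5] − [0,5] + [0,1],
  ∂[4,5,6] = [5,6] − [4,6] + [4,5].
The 18×12 boundary matrix has rank 12 and Smith normal form diag(1,1,1,1,1,1,1,1,1,1,1,2).

Reading off H_k = ker ∂_k / im ∂_{k+1}:

  H_0: rank C_0 − rank ∂_1 = 7 − 6 = 1, and the invariant factors of ∂_1 are all 1, so H_0 ≅ Z.
  H_1: rank ker ∂_1 − rank ∂_2 = (18 − 6) − 12 = 0, and ∂_2 has invariant factor 2 > 1, so H_1 ≅ Z/2.
  H_2: rank ker ∂_2 − rank ∂_3 = (12 − 12) − 0 = 0, and there is no ∂_3, so H_2 ≅ 0.

Hence the Betti numbers are b_0 = 1, b_1 = 0, b_2 = 0.

b_0 = 1, b_1 = 0, b_2 = 0.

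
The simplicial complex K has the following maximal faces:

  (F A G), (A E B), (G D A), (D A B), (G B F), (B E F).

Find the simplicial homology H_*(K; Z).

Take the total order A < B < D < E < F < G on the vertex set. Then K (dimension 2) consists of the simplices:

  0-simplices (6): A, B, D, E, F, G
  1-simplices (12): AB, AD, AE, AF, AG, BD, BE, BF, BG, DG, EF, FG
  2-simplices (6): ABD, ABE, ADG, AFG, BEF, BFG

Hence C_0 ≅ Z^6, C_1 ≅ Z^12, C_2 ≅ Z^6.

Boundary ∂_1: C_1 → C_0 maps an edge to its endpoints' difference, ∂[p,q] = q − p. For instance
  ∂BD = D − B.
This gives a 6×12 integer matrix of rank 5; reducing to Smith normal form yields diagonal entries (1,1,1,1,1).

∂_2: C_2 → C_1 sends each 2-simplex [p,q,r] to [q,r] − [p,r] + [p,q]. For instance
  ∂ADG = DG − AG + AD,
  ∂BEF = EF − BF + BE.
This gives a 12×6 integer matrix of rank 6; reducing to Smith normal form yields diagonal entries (1,1,1,1,1,1).

Computing H_k = (kernel of ∂_k) / (image of ∂_{k+1}):

  H_0: rank C_0 − rank ∂_1 = 6 − 5 = 1, and the invariant factors of ∂_1 are all 1, so H_0 = Z.
  H_1: rank ker ∂_1 − rank ∂_2 = (12 − 5) − 6 = 1, and the invariant factors of ∂_2 are all 1, so H_1 = Z.
  H_2: rank ker ∂_2 − rank ∂_3 = (6 − 6) − 0 = 0, and there is no ∂_3, so H_2 = 0.

H_0 ≅ Z,  H_1 ≅ Z,  H_2 = 0.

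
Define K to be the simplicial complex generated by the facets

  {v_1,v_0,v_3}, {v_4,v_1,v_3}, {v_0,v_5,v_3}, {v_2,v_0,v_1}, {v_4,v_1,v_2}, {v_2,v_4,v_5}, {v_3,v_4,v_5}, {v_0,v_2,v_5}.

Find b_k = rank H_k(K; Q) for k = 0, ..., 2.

We work with the vertex ordering v_0 < v_1 < v_2 < v_3 < v_4 < v_5. The simplices of K, each written with vertices in increasing order, are:

  0-simplices (6): [v_0], [v_1], [v_2], [v_3], [v_4], [v_5]
  1-simplices (12): [v_0,v_1], [v_0,v_2], [v_0,v_3], [v_0,v_5], [v_1,v_2], [v_1,v_3], [v_1,v_4], [v_2,v_4], [v_2,v_5], [v_3,v_4], [v_3,v_5], [v_4,v_5]
  2-simplices (8): [v_0,v_1,v_2], [v_0,v_1,v_3], [v_0,v_2,v_5], [v_0,v_3,v_5], [v_1,v_2,v_4], [v_1,v_3,v_4], [v_2,v_4,v_5], [v_3,v_4,v_5]

giving chain groups C_0 ≅ Z^6, C_1 ≅ Z^12, C_2 ≅ Z^8.

The boundary map ∂_1: C_1 → C_0 is given by ∂[p,q] = [q] − [p].
The resulting 6×12 matrix has rank 5, and its Smith normal form has invariant factors (1,1,1,1,1).

The boundary map ∂_2: C_2 → C_1 sends each 2-simplex [p,q,r] to [q,r] − [p,r] + [p,q]. For instance
  ∂[v_0,v_1,v_2] = [v_1,v_2] − [v_0,v_2] + [v_0,v_1],
  ∂[v_0,v_1,v_3] = [v_1,v_3] − [v_0,v_3] + [v_0,v_1].
The resulting 12×8 matrix has rank 7, and its Smith normal form has invariant factors (1,1,1,1,1,1,1).

From H_k ≅ ker(∂_k) / im(∂_{k+1}) we obtain:

  H_0: rank C_0 − rank ∂_1 = 6 − 5 = 1, and the invariant factors of ∂_1 are all 1, so H_0 = Z.
  H_1: rank ker ∂_1 − rank ∂_2 = (12 − 5) − 7 = 0, and the invariant factors of ∂_2 are all 1, so H_1 = 0.
  H_2: rank ker ∂_2 − rank ∂_3 = (8 − 7) − 0 = 1, and there is no ∂_3, so H_2 = Z.

Hence the Betti numbers are b_0 = 1, b_1 = 0, b_2 = 1.

b_0 = 1, b_1 = 0, b_2 = 1.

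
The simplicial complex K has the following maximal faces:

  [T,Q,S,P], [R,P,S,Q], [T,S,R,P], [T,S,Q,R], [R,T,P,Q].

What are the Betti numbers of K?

b_0 = 1, b_1 = 0, b_2 = 0, b_3 = 1.

Fix the vertex order P < Q < R < S < T and write every simplex with vertices in increasing order. Then dim K = 3 and the simplices of K are:

  0-simplices (5): P, Q, R, S, T
  1-simplices (10): PQ, PR, PS, PT, QR, QS, QT, RS, RT, ST
  2-simplices (10): PQR, PQS, PQT, PRS, PRT, PST, QRS, QRT, QST, RST
  3-simplices (5): PQRS, PQRT, PQST, PRST, QRST

so the chain groups are C_0 ≅ Z^5, C_1 ≅ Z^10, C_2 ≅ Z^10, C_3 ≅ Z^5.

∂_1: C_1 → C_0 is given by ∂[p,q] = [q] − [p].
The resulting 5×10 matrix has rank 4, and its Smith normal form has invariant factors (1,1,1,1).

Boundary ∂_2: C_2 → C_1 sends each 2-simplex [p,q,r] to [q,r] − [p,r] + [p,q]. For instance
  ∂PQT = QT − PT + PQ,
  ∂PQR = QR − PR + PQ.
This gives a 10×10 integer matrix of rank 6; reducing to Smith normal form yields diagonal entries (1,1,1,1,1,1).

∂_3: C_3 → C_2 sends each 3-simplex σ to the alternating sum Σ_i (−1)^i (σ with its i-th vertex removed). For instance
  ∂PQST = QST − PST + PQT − PQS,
  ∂PQRS = QRS − PRS + PQS − PQR.
As a 10×5 matrix over Z this has rank 4, with invariant factors (1,1,1,1).

From H_k ≅ ker(∂_k) / im(∂_{k+1}) we obtain:

  H_0: rank C_0 − rank ∂_1 = 5 − 4 = 1, and the invariant factors of ∂_1 are all 1, so H_0 = Z.
  H_1: rank ker ∂_1 − rank ∂_2 = (10 − 4) − 6 = 0, and the invariant factors of ∂_2 are all 1, so H_1 = 0.
  H_2: rank ker ∂_2 − rank ∂_3 = (10 − 6) − 4 = 0, and the invariant factors of ∂_3 are all 1, so H_2 = 0.
  H_3: rank ker ∂_3 − rank ∂_4 = (5 − 4) − 0 = 1, and there is no ∂_4, so H_3 = Z.

Hence the Betti numbers are b_0 = 1, b_1 = 0, b_2 = 0, b_3 = 1.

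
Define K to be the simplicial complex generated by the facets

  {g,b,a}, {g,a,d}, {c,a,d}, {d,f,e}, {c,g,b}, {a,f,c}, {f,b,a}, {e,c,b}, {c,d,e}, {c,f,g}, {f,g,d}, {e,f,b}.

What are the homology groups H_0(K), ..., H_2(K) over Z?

H_0 = Z,  H_1 = Z/2,  H_2 = 0.

K has 7 vertices, 18 edges, 12 triangles.
rank ∂_0 = 0, rank ∂_1 = 6 ⇒ b_0 = 7 − 0 − 6 = 1; all invariant factors of ∂_1 are 1 so no torsion. So H_0 ≅ Z.
rank ∂_1 = 6, rank ∂_2 = 12 ⇒ b_1 = 18 − 6 − 12 = 0; ∂_2 has invariant factor(s) [2] giving torsion. So H_1 ≅ Z/2.
rank ∂_2 = 12, rank ∂_3 = 0 ⇒ b_2 = 12 − 12 − 0 = 0. So H_2 ≅ 0.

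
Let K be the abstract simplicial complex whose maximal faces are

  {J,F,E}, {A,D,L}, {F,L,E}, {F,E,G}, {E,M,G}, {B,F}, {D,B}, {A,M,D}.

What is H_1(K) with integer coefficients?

Fix the vertex order A < B < D < E < F < G < J < L < M and write every simplex with vertices in increasing order. Then dim K = 2 and the simplices of K are:

  0-simplices (9): A, B, D, E, F, G, J, L, M
  1-simplices (16): AD, AL, AM, BD, BF, DL, DM, EF, EG, EJ, EL, EM, FG, FJ, FL, GM
  2-simplices (6): ADL, ADM, EFG, EFJ, EFL, EGM

so the chain groups are C_0 ≅ Z^9, C_1 ≅ Z^16, C_2 ≅ Z^6.

∂_1: C_1 → C_0 is given by ∂[p,q] = [q] − [p]. For instance
  ∂AL = L − A.
The 9×16 boundary matrix has rank 8 and Smith normal form diag(1,1,1,1,1,1,1,1).

∂_2: C_2 → C_1 acts by ∂[p,q,r] = [q,r] − [p,r] + [p,q]. For instance
  ∂EFG = FG − EG + EF,
  ∂ADM = DM − AM + AD.
The resulting 16×6 matrix has rank 6, and its Smith normal form has invariant factors (1,1,1,1,1,1).

From H_k ≅ ker(∂_k) / im(∂_{k+1}) we obtain:

  H_1: rank ker ∂_1 − rank ∂_2 = (16 − 8) − 6 = 2, and the invariant factors of ∂_2 are all 1, so H_1 ≅ Z^2.

H_1 ≅ Z^2.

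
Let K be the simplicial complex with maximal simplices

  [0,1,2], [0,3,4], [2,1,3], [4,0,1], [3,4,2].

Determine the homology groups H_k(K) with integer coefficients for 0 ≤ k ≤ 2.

H_0 ≅ Z,  H_1 ≅ Z,  H_2 = 0.

We work with the vertex ordering 0 < 1 < 2 < 3 < 4. The simplices of K, each written with vertices in increasing order, are:

  0-simplices (5): [0], [1], [2], [3], [4]
  1-simplices (10): [0,1], [0,2], [0,3], [0,4], [1,2], [1,3], [1,4], [2,3], [2,4], [3,4]
  2-simplices (5): [0,1,2], [0,1,4], [0,3,4], [1,2,3], [2,3,4]

giving chain groups C_0 ≅ Z^5, C_1 ≅ Z^10, C_2 ≅ Z^5.

Boundary ∂_1: C_1 → C_0 is given by ∂[p,q] = [q] − [p].
As a 5×10 matrix over Z this has rank 4, with invariant factors (1,1,1,1).

∂_2: C_2 → C_1 acts by ∂[p,q,r] = [q,r] − [p,r] + [p,q]. For instance
  ∂[2,3,4] = [3,4] − [2,4] + [2,3],
  ∂[0,3,4] = [3,4] − [0,4] + [0,3].
As a 10×5 matrix over Z this has rank 5, with invariant factors (1,1,1,1,1).

From H_k ≅ ker(∂_k) / im(∂_{k+1}) we obtain:

  H_0: rank C_0 − rank ∂_1 = 5 − 4 = 1, and the invariant factors of ∂_1 are all 1, so H_0 ≅ Z.
  H_1: rank ker ∂_1 − rank ∂_2 = (10 − 4) − 5 = 1, and the invariant factors of ∂_2 are all 1, so H_1 ≅ Z.
  H_2: rank ker ∂_2 − rank ∂_3 = (5 − 5) − 0 = 0, and there is no ∂_3, so H_2 ≅ 0.

As a check, the Euler characteristic is 5 − 10 + 5 = 0, which agrees with 1 − 1 + 0 = 0.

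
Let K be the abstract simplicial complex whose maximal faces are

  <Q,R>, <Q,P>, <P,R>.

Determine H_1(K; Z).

We work with the vertex ordering P < Q < R. The simplices of K, each written with vertices in increasing order, are:

  0-simplices (3): P, Q, R
  1-simplices (3): PQ, PR, QR

so the chain groups are C_0 ≅ Z^3, C_1 ≅ Z^3.

The boundary map ∂_1: C_1 → C_0 sends each edge [p,q] (with p < q) to q − p.
The 3×3 boundary matrix has rank 2 and Smith normal form diag(1,1).

Now H_k = ker ∂_k / im ∂_{k+1}, so:

  H_1: rank ker ∂_1 − rank ∂_2 = (3 − 2) − 0 = 1, and there is no ∂_2, so H_1 = Z.

H_1 ≅ Z.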